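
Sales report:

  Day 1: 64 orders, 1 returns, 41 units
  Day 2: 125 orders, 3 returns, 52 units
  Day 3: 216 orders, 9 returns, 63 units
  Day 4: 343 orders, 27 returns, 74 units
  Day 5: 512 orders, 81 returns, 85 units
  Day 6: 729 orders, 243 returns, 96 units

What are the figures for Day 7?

1000 orders, 729 returns, 107 units

Orders: perfect cubes: 4³, 5³, 6³, …, so 64, 125, 216, 343, 512, 729 → 1000.
Returns: 1, 3, 9, 27, 81, 243 → 729 (×3 each step).
For the units, +11 each step: 41, 52, 63, 74, 85, 96 → 107.
Combining the parts gives 1000 orders, 729 returns, 107 units.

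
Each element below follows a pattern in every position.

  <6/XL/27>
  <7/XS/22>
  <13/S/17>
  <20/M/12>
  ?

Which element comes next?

First entry: each term is the sum of the two before it, so 6, 7, 13, 20 → 33.
Size: XL, XS, S, M → L (runs through clothing sizes XS→XL).
Third entry: −5 each step, so 27, 22, 17, 12 → 7.
Combining the parts gives <33/L/7>.

<33/L/7>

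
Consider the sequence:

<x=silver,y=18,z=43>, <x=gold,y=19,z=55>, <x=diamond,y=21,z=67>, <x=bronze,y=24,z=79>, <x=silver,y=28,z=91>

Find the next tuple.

<x=gold,y=33,z=103>

X — repeats silver → gold → diamond → bronze: silver, gold, diamond, bronze, silver → gold.
Y goes 18, 19, 21, 24, 28 → 33 (differences are 1, 2, 3, … (increasing by 1 each time)).
Z: +12 each step; 43, 55, 67, 79, 91 → 103.
Combining the parts gives <x=gold,y=33,z=103>.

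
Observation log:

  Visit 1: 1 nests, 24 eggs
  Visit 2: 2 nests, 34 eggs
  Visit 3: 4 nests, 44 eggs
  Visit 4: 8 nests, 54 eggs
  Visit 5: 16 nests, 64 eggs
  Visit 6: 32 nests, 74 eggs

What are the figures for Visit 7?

Nests — ×2 each step: 1, 2, 4, 8, 16, 32 → 64.
For the eggs, +10 each step: 24, 34, 44, 54, 64, 74 → 84.
Combining the parts gives 64 nests, 84 eggs.

64 nests, 84 eggs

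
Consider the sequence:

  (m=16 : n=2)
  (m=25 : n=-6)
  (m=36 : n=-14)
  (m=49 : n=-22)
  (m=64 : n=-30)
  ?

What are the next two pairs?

M: perfect squares: 4², 5², 6², …; 16, 25, 36, 49, 64 → 81 → 100.
N: 2, -6, -14, -22, -30 → -38 → -46 (−8 each step).
Putting the parts together: (m=81 : n=-38) and then (m=100 : n=-46).

(m=81 : n=-38), (m=100 : n=-46)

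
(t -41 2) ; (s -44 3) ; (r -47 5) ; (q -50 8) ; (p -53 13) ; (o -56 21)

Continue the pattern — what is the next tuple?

For the letter, letters move back 1 place in the alphabet: t, s, r, q, p, o → n.
Second entry: -41, -44, -47, -50, -53, -56 → -59 (−3 each step).
Third entry: 2, 3, 5, 8, 13, 21 → 34 (each term is the sum of the two before it).
So the next tuple is (n -59 34).

(n -59 34)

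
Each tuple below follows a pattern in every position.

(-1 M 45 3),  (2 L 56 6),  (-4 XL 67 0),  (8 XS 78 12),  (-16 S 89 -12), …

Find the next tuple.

First slot: ×(-2) each step; -1, 2, -4, 8, -16 → 32.
Size: runs through clothing sizes XS→XL; M, L, XL, XS, S → M.
For the third slot, +11 each step: 45, 56, 67, 78, 89 → 100.
Fourth slot: always 4 more than the first slot, so 3, 6, 0, 12, -12 → 36.
Combining the parts gives (32 M 100 36).

(32 M 100 36)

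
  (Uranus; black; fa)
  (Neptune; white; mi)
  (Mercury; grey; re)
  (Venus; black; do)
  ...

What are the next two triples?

Planet goes Uranus, Neptune, Mercury, Venus → Earth → Mars (runs through the planets Mercury→Neptune).
Shade: repeats black → white → grey; black, white, grey, black → white → grey.
Note: runs backward through the solfège scale do→ti; fa, mi, re, do → ti → la.
So the next two triples are (Earth; white; ti) and (Mars; grey; la).

(Earth; white; ti), (Mars; grey; la)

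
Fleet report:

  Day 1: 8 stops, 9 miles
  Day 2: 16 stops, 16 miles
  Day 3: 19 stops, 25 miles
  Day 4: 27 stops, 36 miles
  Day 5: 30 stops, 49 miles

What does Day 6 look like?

For the stops, alternating steps +8, +3, +8, +3, …: 8, 16, 19, 27, 30 → 38.
Miles: perfect squares: 3², 4², 5², …; 9, 16, 25, 36, 49 → 64.
Combining the parts gives 38 stops, 64 miles.

38 stops, 64 miles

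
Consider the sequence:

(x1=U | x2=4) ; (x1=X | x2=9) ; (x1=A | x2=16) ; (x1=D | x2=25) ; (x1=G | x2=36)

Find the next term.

X1: letters move forward 3 places in the alphabet, wrapping Z→A, so U, X, A, D, G → J.
X2: perfect squares: 2², 3², 4², …; 4, 9, 16, 25, 36 → 49.
So the next term is (x1=J | x2=49).

(x1=J | x2=49)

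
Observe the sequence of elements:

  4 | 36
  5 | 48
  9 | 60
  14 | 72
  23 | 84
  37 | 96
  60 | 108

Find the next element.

First entry: each term is the sum of the two before it; 4, 5, 9, 14, 23, 37, 60 → 97.
Second entry: +12 each step, so 36, 48, 60, 72, 84, 96, 108 → 120.
Putting it together: 97 | 120.

97 | 120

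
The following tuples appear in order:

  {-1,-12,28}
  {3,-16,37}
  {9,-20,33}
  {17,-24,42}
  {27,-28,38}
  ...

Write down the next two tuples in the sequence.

{39,-32,47}, {53,-36,43}

First component: -1, 3, 9, 17, 27 → 39 → 53 (differences are 4, 6, 8, … (increasing by 2 each time)).
Second component goes -12, -16, -20, -24, -28 → -32 → -36 (−4 each step).
Third component: 28, 37, 33, 42, 38 → 47 → 43 (alternating steps +9, −4, +9, −4, …).
So the next two tuples are {39,-32,47} and {53,-36,43}.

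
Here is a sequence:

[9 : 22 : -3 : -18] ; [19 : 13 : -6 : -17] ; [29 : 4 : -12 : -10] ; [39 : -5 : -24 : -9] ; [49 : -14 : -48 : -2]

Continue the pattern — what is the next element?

First component goes 9, 19, 29, 39, 49 → 59 (+10 each step).
For the second component, −9 each step: 22, 13, 4, -5, -14 → -23.
Third component: -3, -6, -12, -24, -48 → -96 (×2 each step).
Fourth component — alternating steps +1, +7, +1, +7, …: -18, -17, -10, -9, -2 → -1.
So the next element is [59 : -23 : -96 : -1].

[59 : -23 : -96 : -1]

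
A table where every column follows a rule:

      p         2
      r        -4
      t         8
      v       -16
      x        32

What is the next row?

Letter: letters move forward 2 places in the alphabet; p, r, t, v, x → z.
Second component goes 2, -4, 8, -16, 32 → -64 (×(-2) each step).
Combining the parts gives z  -64.

z  -64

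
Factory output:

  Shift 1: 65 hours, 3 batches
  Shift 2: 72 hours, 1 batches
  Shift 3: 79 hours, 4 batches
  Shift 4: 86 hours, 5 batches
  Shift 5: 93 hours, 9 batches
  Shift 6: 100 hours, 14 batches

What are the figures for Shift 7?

Hours: +7 each step; 65, 72, 79, 86, 93, 100 → 107.
Batches: 3, 1, 4, 5, 9, 14 → 23 (each term is the sum of the two before it).
Combining the parts gives 107 hours, 23 batches.

107 hours, 23 batches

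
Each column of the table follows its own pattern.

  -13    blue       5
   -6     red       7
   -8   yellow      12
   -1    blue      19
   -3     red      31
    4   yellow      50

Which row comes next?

2  blue  81

First component goes -13, -6, -8, -1, -3, 4 → 2 (alternating steps +7, −2, +7, −2, …).
Colour: repeats blue → red → yellow; blue, red, yellow, blue, red, yellow → blue.
Third component: each term is the sum of the two before it, so 5, 7, 12, 19, 31, 50 → 81.
Combining the parts gives 2  blue  81.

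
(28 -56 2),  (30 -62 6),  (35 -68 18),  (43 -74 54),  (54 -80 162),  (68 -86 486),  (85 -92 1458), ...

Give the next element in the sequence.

(105 -98 4374)

First value: differences are 2, 5, 8, … (increasing by 3 each time), so 28, 30, 35, 43, 54, 68, 85 → 105.
For the second value, −6 each step: -56, -62, -68, -74, -80, -86, -92 → -98.
Third value goes 2, 6, 18, 54, 162, 486, 1458 → 4374 (×3 each step).
Combining the parts gives (105 -98 4374).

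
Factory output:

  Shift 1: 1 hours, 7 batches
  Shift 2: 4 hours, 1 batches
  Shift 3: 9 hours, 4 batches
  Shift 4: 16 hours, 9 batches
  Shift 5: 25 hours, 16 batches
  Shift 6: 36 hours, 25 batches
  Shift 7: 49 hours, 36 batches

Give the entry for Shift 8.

For the hours, perfect squares: 1², 2², 3², …: 1, 4, 9, 16, 25, 36, 49 → 64.
Batches — always the previous value of the hours: 7, 1, 4, 9, 16, 25, 36 → 49.
So the next record is 64 hours, 49 batches.

64 hours, 49 batches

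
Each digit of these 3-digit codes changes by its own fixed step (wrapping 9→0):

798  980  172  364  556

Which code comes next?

First digit — +2 each step, mod 10: 7, 9, 1, 3, 5 → 7.
For the second digit, −1 each step, mod 10: 9, 8, 7, 6, 5 → 4.
Third digit — +2 each step, mod 10: 8, 0, 2, 4, 6 → 8.
Putting it together: 748.

748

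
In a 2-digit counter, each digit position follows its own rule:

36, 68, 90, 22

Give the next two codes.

54 then 86

First digit: 3, 6, 9, 2 → 5 → 8 (+3 each step, mod 10).
Second digit goes 6, 8, 0, 2 → 4 → 6 (+2 each step, mod 10).
So the next two codes are 54 and 86.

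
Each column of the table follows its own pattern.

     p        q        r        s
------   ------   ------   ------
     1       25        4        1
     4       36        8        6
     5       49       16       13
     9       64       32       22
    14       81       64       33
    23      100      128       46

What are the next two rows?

37  121  256  61; 60  144  512  78

Column p: 1, 4, 5, 9, 14, 23 → 37 → 60 (each term is the sum of the two before it).
For the column q, perfect squares: 5², 6², 7², …: 25, 36, 49, 64, 81, 100 → 121 → 144.
Column r — ×2 each step: 4, 8, 16, 32, 64, 128 → 256 → 512.
Column s: differences are 5, 7, 9, … (increasing by 2 each time); 1, 6, 13, 22, 33, 46 → 61 → 78.
So the next two rows are 37  121  256  61 and 60  144  512  78.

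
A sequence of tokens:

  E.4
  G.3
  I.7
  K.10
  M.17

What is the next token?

For the letter, letters move forward 2 places in the alphabet: E, G, I, K, M → O.
Second component: 4, 3, 7, 10, 17 → 27 (each term is the sum of the two before it).
Combining the parts gives O.27.

O.27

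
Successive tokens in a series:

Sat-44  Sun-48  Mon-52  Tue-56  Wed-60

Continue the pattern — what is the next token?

Thu-64

Day: runs through the weekdays Mon→Sun; Sat, Sun, Mon, Tue, Wed → Thu.
Second component: +4 each step, so 44, 48, 52, 56, 60 → 64.
Combining the parts gives Thu-64.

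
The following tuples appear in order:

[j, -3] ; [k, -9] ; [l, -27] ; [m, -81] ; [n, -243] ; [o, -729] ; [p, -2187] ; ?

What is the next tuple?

Letter: j, k, l, m, n, o, p → q (letters move forward 1 place in the alphabet).
For the second entry, ×3 each step: -3, -9, -27, -81, -243, -729, -2187 → -6561.
Combining the parts gives [q, -6561].

[q, -6561]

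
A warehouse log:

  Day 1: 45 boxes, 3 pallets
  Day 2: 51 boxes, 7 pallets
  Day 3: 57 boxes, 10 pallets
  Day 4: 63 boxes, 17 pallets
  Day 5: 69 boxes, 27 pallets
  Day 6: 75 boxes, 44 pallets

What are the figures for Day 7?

81 boxes, 71 pallets

Boxes: 45, 51, 57, 63, 69, 75 → 81 (+6 each step).
For the pallets, each term is the sum of the two before it: 3, 7, 10, 17, 27, 44 → 71.
So the next record is 81 boxes, 71 pallets.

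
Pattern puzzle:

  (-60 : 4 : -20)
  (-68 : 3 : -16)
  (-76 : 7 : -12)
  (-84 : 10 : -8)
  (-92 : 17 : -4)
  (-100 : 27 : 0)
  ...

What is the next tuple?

For the first slot, −8 each step: -60, -68, -76, -84, -92, -100 → -108.
Second slot — each term is the sum of the two before it: 4, 3, 7, 10, 17, 27 → 44.
Third slot: -20, -16, -12, -8, -4, 0 → 4 (+4 each step).
Putting it together: (-108 : 44 : 4).

(-108 : 44 : 4)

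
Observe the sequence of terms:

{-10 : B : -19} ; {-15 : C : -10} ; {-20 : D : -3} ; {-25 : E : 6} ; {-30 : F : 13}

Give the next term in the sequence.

{-35 : G : 22}

For the first component, −5 each step: -10, -15, -20, -25, -30 → -35.
Letter goes B, C, D, E, F → G (letters move forward 1 place in the alphabet).
Third component — alternating steps +9, +7, +9, +7, …: -19, -10, -3, 6, 13 → 22.
Combining the parts gives {-35 : G : 22}.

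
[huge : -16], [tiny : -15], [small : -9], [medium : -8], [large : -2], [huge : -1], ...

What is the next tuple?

[tiny : 5]

For the size, repeats huge → tiny → small → medium → large: huge, tiny, small, medium, large, huge → tiny.
Second part — alternating steps +1, +6, +1, +6, …: -16, -15, -9, -8, -2, -1 → 5.
So the next tuple is [tiny : 5].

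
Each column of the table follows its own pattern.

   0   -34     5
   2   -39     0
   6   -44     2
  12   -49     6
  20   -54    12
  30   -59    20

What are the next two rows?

42  -64  30; 56  -69  42

First component goes 0, 2, 6, 12, 20, 30 → 42 → 56 (differences are 2, 4, 6, … (increasing by 2 each time)).
Second component: −5 each step; -34, -39, -44, -49, -54, -59 → -64 → -69.
Third component: 5, 0, 2, 6, 12, 20 → 30 → 42 (always the previous value of the first component).
So the next two rows are 42  -64  30 and 56  -69  42.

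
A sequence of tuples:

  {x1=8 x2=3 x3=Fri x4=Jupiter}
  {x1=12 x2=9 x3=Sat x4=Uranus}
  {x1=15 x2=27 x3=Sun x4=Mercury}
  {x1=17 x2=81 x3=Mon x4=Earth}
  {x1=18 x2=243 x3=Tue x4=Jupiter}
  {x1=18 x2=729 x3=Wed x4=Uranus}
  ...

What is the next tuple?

{x1=17 x2=2187 x3=Thu x4=Mercury}

For the x1, differences are 4, 3, 2, … (decreasing by 1 each time): 8, 12, 15, 17, 18, 18 → 17.
X2 goes 3, 9, 27, 81, 243, 729 → 2187 (×3 each step).
X3: Fri, Sat, Sun, Mon, Tue, Wed → Thu (runs through the weekdays Mon→Sun).
X4: Jupiter, Uranus, Mercury, Earth, Jupiter, Uranus → Mercury (repeats Jupiter → Uranus → Mercury → Earth).
Putting it together: {x1=17 x2=2187 x3=Thu x4=Mercury}.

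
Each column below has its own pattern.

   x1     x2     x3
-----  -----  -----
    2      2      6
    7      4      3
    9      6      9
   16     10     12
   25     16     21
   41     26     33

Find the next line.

Column x1: each term is the sum of the two before it; 2, 7, 9, 16, 25, 41 → 66.
Column x2 goes 2, 4, 6, 10, 16, 26 → 42 (each term is the sum of the two before it).
Column x3: each term is the sum of the two before it, so 6, 3, 9, 12, 21, 33 → 54.
Putting it together: 66  42  54.

66  42  54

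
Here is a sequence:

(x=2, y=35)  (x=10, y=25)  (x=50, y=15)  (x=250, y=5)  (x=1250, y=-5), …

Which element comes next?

X — ×5 each step: 2, 10, 50, 250, 1250 → 6250.
Y — −10 each step: 35, 25, 15, 5, -5 → -15.
Combining the parts gives (x=6250, y=-15).

(x=6250, y=-15)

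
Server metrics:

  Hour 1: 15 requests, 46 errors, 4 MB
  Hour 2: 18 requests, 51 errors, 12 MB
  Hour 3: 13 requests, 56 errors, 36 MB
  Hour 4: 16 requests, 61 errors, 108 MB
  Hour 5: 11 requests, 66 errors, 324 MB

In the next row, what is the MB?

MB: ×3 each step, so 4, 12, 36, 108, 324 → 972.

972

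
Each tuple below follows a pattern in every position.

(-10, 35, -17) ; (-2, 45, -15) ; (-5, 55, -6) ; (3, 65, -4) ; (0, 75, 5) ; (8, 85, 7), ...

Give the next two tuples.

(5, 95, 16), (13, 105, 18)

For the first slot, alternating steps +8, −3, +8, −3, …: -10, -2, -5, 3, 0, 8 → 5 → 13.
Second slot: +10 each step; 35, 45, 55, 65, 75, 85 → 95 → 105.
Third slot: alternating steps +2, +9, +2, +9, …; -17, -15, -6, -4, 5, 7 → 16 → 18.
So the next two tuples are (5, 95, 16) and (13, 105, 18).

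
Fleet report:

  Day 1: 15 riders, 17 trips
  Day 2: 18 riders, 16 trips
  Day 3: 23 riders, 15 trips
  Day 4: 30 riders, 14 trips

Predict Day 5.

39 riders, 13 trips

Riders: differences are 3, 5, 7, … (increasing by 2 each time); 15, 18, 23, 30 → 39.
Trips: −1 each step; 17, 16, 15, 14 → 13.
Putting it together: 39 riders, 13 trips.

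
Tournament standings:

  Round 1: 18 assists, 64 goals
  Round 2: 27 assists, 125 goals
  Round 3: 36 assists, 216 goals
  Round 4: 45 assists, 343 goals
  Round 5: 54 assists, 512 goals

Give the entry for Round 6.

63 assists, 729 goals

Assists: 18, 27, 36, 45, 54 → 63 (+9 each step).
Goals — perfect cubes: 4³, 5³, 6³, …: 64, 125, 216, 343, 512 → 729.
Combining the parts gives 63 assists, 729 goals.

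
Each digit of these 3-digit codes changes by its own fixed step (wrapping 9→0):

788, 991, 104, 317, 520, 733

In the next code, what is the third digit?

6

First digit: +2 each step, mod 10, so 7, 9, 1, 3, 5, 7 → 9.
Second digit: 8, 9, 0, 1, 2, 3 → 4 (+1 each step, mod 10).
Third digit — +3 each step, mod 10: 8, 1, 4, 7, 0, 3 → 6.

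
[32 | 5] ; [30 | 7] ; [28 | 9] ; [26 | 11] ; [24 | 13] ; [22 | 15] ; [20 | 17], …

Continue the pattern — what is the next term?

[18 | 19]

First part: −2 each step, so 32, 30, 28, 26, 24, 22, 20 → 18.
Second part: together with the first part always sums to 37; 5, 7, 9, 11, 13, 15, 17 → 19.
So the next term is [18 | 19].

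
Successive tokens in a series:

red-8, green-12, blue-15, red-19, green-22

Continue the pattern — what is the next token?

blue-26

Colour: red, green, blue, red, green → blue (repeats red → green → blue).
Second component goes 8, 12, 15, 19, 22 → 26 (alternating steps +4, +3, +4, +3, …).
Putting it together: blue-26.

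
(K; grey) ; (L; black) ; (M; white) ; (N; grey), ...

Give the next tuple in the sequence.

(O; black)

For the letter, letters move forward 1 place in the alphabet: K, L, M, N → O.
Shade: repeats grey → black → white, so grey, black, white, grey → black.
So the next tuple is (O; black).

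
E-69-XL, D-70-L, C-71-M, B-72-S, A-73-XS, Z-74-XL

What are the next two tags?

Y-75-L, X-76-M

Letter — letters move back 1 place in the alphabet, wrapping A→Z: E, D, C, B, A, Z → Y → X.
Second component: +1 each step, so 69, 70, 71, 72, 73, 74 → 75 → 76.
Size — repeats XL → L → M → S → XS: XL, L, M, S, XS, XL → L → M.
So the next two tags are Y-75-L and X-76-M.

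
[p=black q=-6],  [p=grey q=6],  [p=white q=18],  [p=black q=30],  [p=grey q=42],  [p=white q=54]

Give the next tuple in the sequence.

P: repeats black → grey → white; black, grey, white, black, grey, white → black.
Q: +12 each step; -6, 6, 18, 30, 42, 54 → 66.
Combining the parts gives [p=black q=66].

[p=black q=66]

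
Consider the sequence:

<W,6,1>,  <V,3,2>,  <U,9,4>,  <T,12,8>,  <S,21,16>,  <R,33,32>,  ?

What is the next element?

<Q,54,64>

Letter: letters move back 1 place in the alphabet, so W, V, U, T, S, R → Q.
Second coordinate goes 6, 3, 9, 12, 21, 33 → 54 (each term is the sum of the two before it).
Third coordinate goes 1, 2, 4, 8, 16, 32 → 64 (×2 each step).
So the next element is <Q,54,64>.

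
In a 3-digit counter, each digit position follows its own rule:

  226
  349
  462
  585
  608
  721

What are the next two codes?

For the first digit, +1 each step, mod 10: 2, 3, 4, 5, 6, 7 → 8 → 9.
Second digit — +2 each step, mod 10: 2, 4, 6, 8, 0, 2 → 4 → 6.
Third digit: +3 each step, mod 10; 6, 9, 2, 5, 8, 1 → 4 → 7.
Putting the parts together: 844 and then 967.

844 then 967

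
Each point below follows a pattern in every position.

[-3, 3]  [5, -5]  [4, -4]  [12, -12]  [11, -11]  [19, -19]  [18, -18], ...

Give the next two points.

[26, -26], [25, -25]

First entry: alternating steps +8, −1, +8, −1, …; -3, 5, 4, 12, 11, 19, 18 → 26 → 25.
Second entry: 3, -5, -4, -12, -11, -19, -18 → -26 → -25 (always the negative of the first entry).
Putting the parts together: [26, -26] and then [25, -25].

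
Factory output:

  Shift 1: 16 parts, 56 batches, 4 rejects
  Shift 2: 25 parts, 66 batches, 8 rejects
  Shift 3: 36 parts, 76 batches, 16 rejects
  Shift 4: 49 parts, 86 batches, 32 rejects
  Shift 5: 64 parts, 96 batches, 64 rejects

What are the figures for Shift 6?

Parts goes 16, 25, 36, 49, 64 → 81 (perfect squares: 4², 5², 6², …).
Batches — +10 each step: 56, 66, 76, 86, 96 → 106.
Rejects: 4, 8, 16, 32, 64 → 128 (×2 each step).
Combining the parts gives 81 parts, 106 batches, 128 rejects.

81 parts, 106 batches, 128 rejects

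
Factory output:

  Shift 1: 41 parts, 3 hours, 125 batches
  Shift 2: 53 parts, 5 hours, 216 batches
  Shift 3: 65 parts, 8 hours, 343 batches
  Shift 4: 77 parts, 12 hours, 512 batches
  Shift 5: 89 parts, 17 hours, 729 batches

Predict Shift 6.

101 parts, 23 hours, 1000 batches

For the parts, +12 each step: 41, 53, 65, 77, 89 → 101.
Hours: 3, 5, 8, 12, 17 → 23 (differences are 2, 3, 4, … (increasing by 1 each time)).
For the batches, perfect cubes: 5³, 6³, 7³, …: 125, 216, 343, 512, 729 → 1000.
So the next line is 101 parts, 23 hours, 1000 batches.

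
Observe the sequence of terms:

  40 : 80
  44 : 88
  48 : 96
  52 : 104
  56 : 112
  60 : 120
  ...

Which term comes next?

64 : 128

First entry: +4 each step; 40, 44, 48, 52, 56, 60 → 64.
Second entry: 80, 88, 96, 104, 112, 120 → 128 (always 2 × the first entry).
So the next term is 64 : 128.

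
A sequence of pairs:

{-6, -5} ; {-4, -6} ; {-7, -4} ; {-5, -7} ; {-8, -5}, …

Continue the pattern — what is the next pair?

{-6, -8}

First component: alternating steps +2, −3, +2, −3, …; -6, -4, -7, -5, -8 → -6.
Second component — always the previous value of the first component: -5, -6, -4, -7, -5 → -8.
Putting it together: {-6, -8}.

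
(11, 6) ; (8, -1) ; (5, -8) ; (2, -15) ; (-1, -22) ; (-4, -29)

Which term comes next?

(-7, -36)

First part: 11, 8, 5, 2, -1, -4 → -7 (−3 each step).
For the second part, −7 each step: 6, -1, -8, -15, -22, -29 → -36.
So the next term is (-7, -36).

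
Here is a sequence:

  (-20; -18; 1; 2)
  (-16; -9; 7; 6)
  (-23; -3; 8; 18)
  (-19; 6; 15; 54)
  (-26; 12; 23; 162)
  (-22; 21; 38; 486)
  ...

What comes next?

First component goes -20, -16, -23, -19, -26, -22 → -29 (alternating steps +4, −7, +4, −7, …).
For the second component, alternating steps +9, +6, +9, +6, …: -18, -9, -3, 6, 12, 21 → 27.
Third component — each term is the sum of the two before it: 1, 7, 8, 15, 23, 38 → 61.
Fourth component: ×3 each step; 2, 6, 18, 54, 162, 486 → 1458.
Combining the parts gives (-29; 27; 61; 1458).

(-29; 27; 61; 1458)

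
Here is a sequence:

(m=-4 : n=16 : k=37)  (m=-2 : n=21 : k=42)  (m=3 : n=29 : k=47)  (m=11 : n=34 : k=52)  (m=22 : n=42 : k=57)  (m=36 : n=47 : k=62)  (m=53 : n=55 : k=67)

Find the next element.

(m=73 : n=60 : k=72)

M goes -4, -2, 3, 11, 22, 36, 53 → 73 (differences are 2, 5, 8, … (increasing by 3 each time)).
N goes 16, 21, 29, 34, 42, 47, 55 → 60 (alternating steps +5, +8, +5, +8, …).
For the k, +5 each step: 37, 42, 47, 52, 57, 62, 67 → 72.
So the next element is (m=73 : n=60 : k=72).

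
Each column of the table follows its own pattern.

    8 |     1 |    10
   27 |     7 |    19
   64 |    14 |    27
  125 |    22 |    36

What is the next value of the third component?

Third component: alternating steps +9, +8, +9, +8, …, so 10, 19, 27, 36 → 44.

44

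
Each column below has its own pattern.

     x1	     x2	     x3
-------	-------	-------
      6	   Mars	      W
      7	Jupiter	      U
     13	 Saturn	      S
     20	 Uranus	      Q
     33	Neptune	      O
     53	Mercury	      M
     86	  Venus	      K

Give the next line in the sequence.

Column x1: 6, 7, 13, 20, 33, 53, 86 → 139 (each term is the sum of the two before it).
Column x2: Mars, Jupiter, Saturn, Uranus, Neptune, Mercury, Venus → Earth (runs through the planets Mercury→Neptune).
Column x3: letters move back 2 places in the alphabet; W, U, S, Q, O, M, K → I.
So the next line is 139  Earth  I.

139  Earth  I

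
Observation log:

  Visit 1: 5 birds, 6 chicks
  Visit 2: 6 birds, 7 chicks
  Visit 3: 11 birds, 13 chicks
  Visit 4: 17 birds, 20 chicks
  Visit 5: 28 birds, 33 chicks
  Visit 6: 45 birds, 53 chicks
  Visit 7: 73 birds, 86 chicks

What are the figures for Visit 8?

For the birds, each term is the sum of the two before it: 5, 6, 11, 17, 28, 45, 73 → 118.
Chicks — each term is the sum of the two before it: 6, 7, 13, 20, 33, 53, 86 → 139.
Combining the parts gives 118 birds, 139 chicks.

118 birds, 139 chicks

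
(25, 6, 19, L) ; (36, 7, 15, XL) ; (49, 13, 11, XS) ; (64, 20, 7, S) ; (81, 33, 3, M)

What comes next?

(100, 53, -1, L)

First coordinate: perfect squares: 5², 6², 7², …, so 25, 36, 49, 64, 81 → 100.
Second coordinate: 6, 7, 13, 20, 33 → 53 (each term is the sum of the two before it).
Third coordinate: −4 each step; 19, 15, 11, 7, 3 → -1.
Size — runs through clothing sizes XS→XL: L, XL, XS, S, M → L.
So the next 4-tuple is (100, 53, -1, L).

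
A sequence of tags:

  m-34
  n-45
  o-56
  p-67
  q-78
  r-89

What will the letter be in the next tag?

Letter — letters move forward 1 place in the alphabet: m, n, o, p, q, r → s.
Second component — +11 each step: 34, 45, 56, 67, 78, 89 → 100.

s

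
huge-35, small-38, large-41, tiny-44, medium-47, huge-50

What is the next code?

small-53

Size: huge, small, large, tiny, medium, huge → small (repeats huge → small → large → tiny → medium).
Second component: +3 each step; 35, 38, 41, 44, 47, 50 → 53.
Putting it together: small-53.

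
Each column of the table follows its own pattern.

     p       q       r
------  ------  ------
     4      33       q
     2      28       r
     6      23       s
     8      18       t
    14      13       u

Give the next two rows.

22  8  v; 36  3  w

Column p goes 4, 2, 6, 8, 14 → 22 → 36 (each term is the sum of the two before it).
Column q: 33, 28, 23, 18, 13 → 8 → 3 (−5 each step).
Column r — letters move forward 1 place in the alphabet: q, r, s, t, u → v → w.
So the next two rows are 22  8  v and 36  3  w.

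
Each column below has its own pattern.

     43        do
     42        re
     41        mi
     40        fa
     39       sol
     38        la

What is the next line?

First component: 43, 42, 41, 40, 39, 38 → 37 (−1 each step).
For the note, runs through the solfège scale do→ti: do, re, mi, fa, sol, la → ti.
Combining the parts gives 37  ti.

37  ti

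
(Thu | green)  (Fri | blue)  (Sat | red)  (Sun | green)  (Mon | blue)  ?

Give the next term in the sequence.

Day goes Thu, Fri, Sat, Sun, Mon → Tue (runs through the weekdays Mon→Sun).
Colour: green, blue, red, green, blue → red (repeats green → blue → red).
So the next term is (Tue | red).

(Tue | red)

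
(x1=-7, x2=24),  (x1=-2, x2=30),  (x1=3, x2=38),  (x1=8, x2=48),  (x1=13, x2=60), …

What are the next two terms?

(x1=18, x2=74), (x1=23, x2=90)

X1 goes -7, -2, 3, 8, 13 → 18 → 23 (+5 each step).
X2: 24, 30, 38, 48, 60 → 74 → 90 (differences are 6, 8, 10, … (increasing by 2 each time)).
So the next two terms are (x1=18, x2=74) and (x1=23, x2=90).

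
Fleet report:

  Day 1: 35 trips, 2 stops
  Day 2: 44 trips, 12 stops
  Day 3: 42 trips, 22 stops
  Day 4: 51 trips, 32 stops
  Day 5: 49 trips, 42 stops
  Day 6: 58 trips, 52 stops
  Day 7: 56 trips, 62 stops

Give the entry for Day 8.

Trips goes 35, 44, 42, 51, 49, 58, 56 → 65 (alternating steps +9, −2, +9, −2, …).
Stops goes 2, 12, 22, 32, 42, 52, 62 → 72 (+10 each step).
Combining the parts gives 65 trips, 72 stops.

65 trips, 72 stops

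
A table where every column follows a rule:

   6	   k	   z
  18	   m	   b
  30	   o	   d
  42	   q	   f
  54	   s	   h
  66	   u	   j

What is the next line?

78  w  l

First component: +12 each step; 6, 18, 30, 42, 54, 66 → 78.
First letter: letters move forward 2 places in the alphabet; k, m, o, q, s, u → w.
Second letter: z, b, d, f, h, j → l (letters move forward 2 places in the alphabet, wrapping Z→A).
So the next line is 78  w  l.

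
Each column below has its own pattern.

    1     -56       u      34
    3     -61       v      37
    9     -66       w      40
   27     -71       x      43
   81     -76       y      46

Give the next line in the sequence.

243  -81  z  49

First component goes 1, 3, 9, 27, 81 → 243 (×3 each step).
Second component: −5 each step; -56, -61, -66, -71, -76 → -81.
For the letter, letters move forward 1 place in the alphabet: u, v, w, x, y → z.
Fourth component goes 34, 37, 40, 43, 46 → 49 (+3 each step).
Putting it together: 243  -81  z  49.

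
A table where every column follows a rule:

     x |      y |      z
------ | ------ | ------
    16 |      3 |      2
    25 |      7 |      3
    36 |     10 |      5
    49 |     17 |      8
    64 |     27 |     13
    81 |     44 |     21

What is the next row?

100  71  34

Column x goes 16, 25, 36, 49, 64, 81 → 100 (perfect squares: 4², 5², 6², …).
Column y: 3, 7, 10, 17, 27, 44 → 71 (each term is the sum of the two before it).
Column z goes 2, 3, 5, 8, 13, 21 → 34 (each term is the sum of the two before it).
So the next row is 100  71  34.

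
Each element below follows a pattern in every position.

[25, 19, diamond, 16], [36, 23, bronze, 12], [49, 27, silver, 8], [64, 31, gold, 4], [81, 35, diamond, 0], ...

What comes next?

For the first entry, perfect squares: 5², 6², 7², …: 25, 36, 49, 64, 81 → 100.
For the second entry, +4 each step: 19, 23, 27, 31, 35 → 39.
Rank: diamond, bronze, silver, gold, diamond → bronze (repeats diamond → bronze → silver → gold).
Fourth entry goes 16, 12, 8, 4, 0 → -4 (together with the second entry always sums to 35).
Combining the parts gives [100, 39, bronze, -4].

[100, 39, bronze, -4]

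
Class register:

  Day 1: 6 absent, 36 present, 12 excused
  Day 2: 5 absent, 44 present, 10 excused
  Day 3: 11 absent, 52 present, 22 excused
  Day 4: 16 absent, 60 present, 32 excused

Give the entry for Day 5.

27 absent, 68 present, 54 excused

Absent — each term is the sum of the two before it: 6, 5, 11, 16 → 27.
For the present, +8 each step: 36, 44, 52, 60 → 68.
For the excused, always 2 × the absent: 12, 10, 22, 32 → 54.
So the next line is 27 absent, 68 present, 54 excused.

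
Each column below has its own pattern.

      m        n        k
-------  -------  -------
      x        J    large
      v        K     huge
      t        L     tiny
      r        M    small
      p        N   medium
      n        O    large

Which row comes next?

l  P  huge

Column m: letters move back 2 places in the alphabet, so x, v, t, r, p, n → l.
Column n: J, K, L, M, N, O → P (letters move forward 1 place in the alphabet).
Column k: large, huge, tiny, small, medium, large → huge (repeats large → huge → tiny → small → medium).
Putting it together: l  P  huge.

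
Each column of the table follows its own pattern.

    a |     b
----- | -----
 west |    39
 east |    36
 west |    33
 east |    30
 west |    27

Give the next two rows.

Column a: alternates west ↔ east, so west, east, west, east, west → east → west.
Column b: 39, 36, 33, 30, 27 → 24 → 21 (−3 each step).
Putting the parts together: east  24 and then west  21.

east  24; west  21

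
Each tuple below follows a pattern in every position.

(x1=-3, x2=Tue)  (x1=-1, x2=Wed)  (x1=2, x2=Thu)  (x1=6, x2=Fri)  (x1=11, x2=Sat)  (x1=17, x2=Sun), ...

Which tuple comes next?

For the x1, differences are 2, 3, 4, … (increasing by 1 each time): -3, -1, 2, 6, 11, 17 → 24.
For the x2, runs through the weekdays Mon→Sun: Tue, Wed, Thu, Fri, Sat, Sun → Mon.
So the next tuple is (x1=24, x2=Mon).

(x1=24, x2=Mon)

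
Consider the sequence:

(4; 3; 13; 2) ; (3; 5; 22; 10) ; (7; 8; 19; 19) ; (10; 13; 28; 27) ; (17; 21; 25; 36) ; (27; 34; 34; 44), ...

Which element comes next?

(44; 55; 31; 53)

First coordinate: 4, 3, 7, 10, 17, 27 → 44 (each term is the sum of the two before it).
Second coordinate goes 3, 5, 8, 13, 21, 34 → 55 (each term is the sum of the two before it).
Third coordinate goes 13, 22, 19, 28, 25, 34 → 31 (alternating steps +9, −3, +9, −3, …).
Fourth coordinate: alternating steps +8, +9, +8, +9, …; 2, 10, 19, 27, 36, 44 → 53.
Putting it together: (44; 55; 31; 53).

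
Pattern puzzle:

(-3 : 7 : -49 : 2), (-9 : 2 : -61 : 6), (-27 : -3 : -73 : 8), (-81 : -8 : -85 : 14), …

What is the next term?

(-243 : -13 : -97 : 22)

For the first value, ×3 each step: -3, -9, -27, -81 → -243.
Second value: −5 each step, so 7, 2, -3, -8 → -13.
Third value: -49, -61, -73, -85 → -97 (−12 each step).
For the fourth value, each term is the sum of the two before it: 2, 6, 8, 14 → 22.
Putting it together: (-243 : -13 : -97 : 22).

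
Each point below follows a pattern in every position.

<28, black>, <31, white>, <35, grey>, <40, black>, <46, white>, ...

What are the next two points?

First value: 28, 31, 35, 40, 46 → 53 → 61 (differences are 3, 4, 5, … (increasing by 1 each time)).
Shade: repeats black → white → grey, so black, white, grey, black, white → grey → black.
So the next two points are <53, grey> and <61, black>.

<53, grey>, <61, black>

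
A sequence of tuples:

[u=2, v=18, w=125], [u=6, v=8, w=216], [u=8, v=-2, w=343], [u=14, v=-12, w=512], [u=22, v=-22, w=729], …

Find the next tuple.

U goes 2, 6, 8, 14, 22 → 36 (each term is the sum of the two before it).
V: 18, 8, -2, -12, -22 → -32 (−10 each step).
W goes 125, 216, 343, 512, 729 → 1000 (perfect cubes: 5³, 6³, 7³, …).
Putting it together: [u=36, v=-32, w=1000].

[u=36, v=-32, w=1000]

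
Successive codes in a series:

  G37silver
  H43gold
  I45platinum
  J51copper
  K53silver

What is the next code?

Letter: letters move forward 1 place in the alphabet, so G, H, I, J, K → L.
Second component goes 37, 43, 45, 51, 53 → 59 (alternating steps +6, +2, +6, +2, …).
Metal — repeats silver → gold → platinum → copper: silver, gold, platinum, copper, silver → gold.
Combining the parts gives L59gold.

L59gold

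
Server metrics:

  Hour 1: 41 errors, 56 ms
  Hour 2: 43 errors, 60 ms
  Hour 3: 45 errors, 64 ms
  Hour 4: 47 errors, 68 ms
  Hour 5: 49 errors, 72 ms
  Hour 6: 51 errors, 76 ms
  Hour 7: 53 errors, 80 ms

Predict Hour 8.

Errors goes 41, 43, 45, 47, 49, 51, 53 → 55 (+2 each step).
For the ms, +4 each step: 56, 60, 64, 68, 72, 76, 80 → 84.
Combining the parts gives 55 errors, 84 ms.

55 errors, 84 ms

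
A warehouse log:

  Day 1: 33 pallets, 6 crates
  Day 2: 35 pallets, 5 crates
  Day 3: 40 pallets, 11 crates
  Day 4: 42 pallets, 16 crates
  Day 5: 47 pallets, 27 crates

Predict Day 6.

Pallets: alternating steps +2, +5, +2, +5, …; 33, 35, 40, 42, 47 → 49.
For the crates, each term is the sum of the two before it: 6, 5, 11, 16, 27 → 43.
Putting it together: 49 pallets, 43 crates.

49 pallets, 43 crates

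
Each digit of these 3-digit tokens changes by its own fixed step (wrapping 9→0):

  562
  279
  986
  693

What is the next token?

300

First digit: −3 each step, mod 10, so 5, 2, 9, 6 → 3.
For the second digit, +1 each step, mod 10: 6, 7, 8, 9 → 0.
Third digit: −3 each step, mod 10; 2, 9, 6, 3 → 0.
Putting it together: 300.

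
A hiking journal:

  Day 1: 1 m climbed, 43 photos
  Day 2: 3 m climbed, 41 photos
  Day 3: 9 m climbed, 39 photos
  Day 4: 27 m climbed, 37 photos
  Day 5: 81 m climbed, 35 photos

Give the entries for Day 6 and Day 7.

243 m climbed, 33 photos; 729 m climbed, 31 photos

M climbed — ×3 each step: 1, 3, 9, 27, 81 → 243 → 729.
Photos: 43, 41, 39, 37, 35 → 33 → 31 (−2 each step).
So the next two lines are 243 m climbed, 33 photos and 729 m climbed, 31 photos.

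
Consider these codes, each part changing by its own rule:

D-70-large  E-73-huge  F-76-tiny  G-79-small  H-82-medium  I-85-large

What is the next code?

J-88-huge

Letter goes D, E, F, G, H, I → J (letters move forward 1 place in the alphabet).
For the second component, +3 each step: 70, 73, 76, 79, 82, 85 → 88.
Size: repeats large → huge → tiny → small → medium, so large, huge, tiny, small, medium, large → huge.
So the next code is J-88-huge.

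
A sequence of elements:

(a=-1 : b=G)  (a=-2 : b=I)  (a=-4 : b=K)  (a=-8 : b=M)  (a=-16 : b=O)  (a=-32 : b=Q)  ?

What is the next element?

(a=-64 : b=S)

A goes -1, -2, -4, -8, -16, -32 → -64 (×2 each step).
B: letters move forward 2 places in the alphabet; G, I, K, M, O, Q → S.
So the next element is (a=-64 : b=S).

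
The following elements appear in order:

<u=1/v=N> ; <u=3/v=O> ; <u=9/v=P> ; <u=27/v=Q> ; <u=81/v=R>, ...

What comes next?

U goes 1, 3, 9, 27, 81 → 243 (×3 each step).
V: N, O, P, Q, R → S (letters move forward 1 place in the alphabet).
So the next element is <u=243/v=S>.

<u=243/v=S>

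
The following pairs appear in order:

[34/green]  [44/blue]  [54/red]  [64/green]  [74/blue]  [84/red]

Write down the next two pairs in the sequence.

[94/green], [104/blue]

First value goes 34, 44, 54, 64, 74, 84 → 94 → 104 (+10 each step).
Colour: green, blue, red, green, blue, red → green → blue (repeats green → blue → red).
So the next two pairs are [94/green] and [104/blue].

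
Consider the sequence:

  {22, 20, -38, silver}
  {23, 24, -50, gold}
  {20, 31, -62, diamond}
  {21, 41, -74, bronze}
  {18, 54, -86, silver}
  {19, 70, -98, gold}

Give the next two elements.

First value: 22, 23, 20, 21, 18, 19 → 16 → 17 (alternating steps +1, −3, +1, −3, …).
Second value: differences are 4, 7, 10, … (increasing by 3 each time); 20, 24, 31, 41, 54, 70 → 89 → 111.
Third value: −12 each step, so -38, -50, -62, -74, -86, -98 → -110 → -122.
For the rank, repeats silver → gold → diamond → bronze: silver, gold, diamond, bronze, silver, gold → diamond → bronze.
Putting the parts together: {16, 89, -110, diamond} and then {17, 111, -122, bronze}.

{16, 89, -110, diamond}, {17, 111, -122, bronze}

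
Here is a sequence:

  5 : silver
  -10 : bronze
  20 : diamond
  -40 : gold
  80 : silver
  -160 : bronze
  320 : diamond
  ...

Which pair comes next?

-640 : gold

First entry goes 5, -10, 20, -40, 80, -160, 320 → -640 (×(-2) each step).
Rank: repeats silver → bronze → diamond → gold, so silver, bronze, diamond, gold, silver, bronze, diamond → gold.
So the next pair is -640 : gold.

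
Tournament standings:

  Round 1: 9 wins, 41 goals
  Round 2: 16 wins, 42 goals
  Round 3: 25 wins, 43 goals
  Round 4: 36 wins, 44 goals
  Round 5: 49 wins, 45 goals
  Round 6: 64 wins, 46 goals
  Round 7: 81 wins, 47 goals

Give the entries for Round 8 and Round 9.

Wins: perfect squares: 3², 4², 5², …, so 9, 16, 25, 36, 49, 64, 81 → 100 → 121.
Goals: 41, 42, 43, 44, 45, 46, 47 → 48 → 49 (+1 each step).
So the next two rows are 100 wins, 48 goals and 121 wins, 49 goals.

100 wins, 48 goals; 121 wins, 49 goals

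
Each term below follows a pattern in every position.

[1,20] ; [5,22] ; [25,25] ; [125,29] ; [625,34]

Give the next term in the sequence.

First coordinate — ×5 each step: 1, 5, 25, 125, 625 → 3125.
Second coordinate: differences are 2, 3, 4, … (increasing by 1 each time); 20, 22, 25, 29, 34 → 40.
Putting it together: [3125,40].

[3125,40]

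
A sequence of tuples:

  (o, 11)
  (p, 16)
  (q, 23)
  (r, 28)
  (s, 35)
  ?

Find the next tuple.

(t, 40)

Letter goes o, p, q, r, s → t (letters move forward 1 place in the alphabet).
For the second value, alternating steps +5, +7, +5, +7, …: 11, 16, 23, 28, 35 → 40.
Putting it together: (t, 40).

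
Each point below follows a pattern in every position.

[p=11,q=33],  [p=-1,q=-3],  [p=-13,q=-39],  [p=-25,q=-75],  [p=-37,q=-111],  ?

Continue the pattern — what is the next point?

[p=-49,q=-147]

P: 11, -1, -13, -25, -37 → -49 (−12 each step).
Q: 33, -3, -39, -75, -111 → -147 (always 3 × the p).
Combining the parts gives [p=-49,q=-147].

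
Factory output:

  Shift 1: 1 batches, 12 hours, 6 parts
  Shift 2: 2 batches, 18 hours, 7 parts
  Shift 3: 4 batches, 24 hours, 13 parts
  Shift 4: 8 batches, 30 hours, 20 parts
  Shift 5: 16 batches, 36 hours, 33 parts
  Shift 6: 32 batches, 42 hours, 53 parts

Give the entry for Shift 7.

64 batches, 48 hours, 86 parts

Batches: ×2 each step; 1, 2, 4, 8, 16, 32 → 64.
Hours: +6 each step, so 12, 18, 24, 30, 36, 42 → 48.
For the parts, each term is the sum of the two before it: 6, 7, 13, 20, 33, 53 → 86.
So the next line is 64 batches, 48 hours, 86 parts.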